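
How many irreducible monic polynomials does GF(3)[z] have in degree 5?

48

x^(3^5) − x is the product of all monic irreducibles of degree dividing 5; Möbius inversion gives N = (1/5) Σ μ(5/d)·3^d.
Divisors of 5: 1, 5; μ(5/d) for each: -1, 1.
Σ = − 3^1 + 3^5 = 240.
N = 240/5 = 48.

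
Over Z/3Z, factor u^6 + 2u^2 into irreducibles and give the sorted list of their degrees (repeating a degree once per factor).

1, 1, 1, 1, 2

Write h(u) = u^6 + 2u^2.
Roots in Z/3Z: h(0) = 0 → root; h(1) = 0 → root; h(2) = 0 → root.
Linear factors from roots: (u), (u + 2), (u + 1).
Complete factorization: h(u) = (u + 1)·(u + 2)·(u)^2·(u^2 + 1).
Factor degrees with multiplicity: 1 + 1 + 1 + 1 + 2 = 6.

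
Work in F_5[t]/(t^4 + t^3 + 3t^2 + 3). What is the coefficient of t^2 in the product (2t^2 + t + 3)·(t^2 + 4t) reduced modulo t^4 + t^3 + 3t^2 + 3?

1

Multiply in F_5[t]: (2t^2 + t + 3)·(t^2 + 4t) = 2t^4 + 4t^3 + 2t^2 + 2t.
Reduce using t^4 ≡ 4t^3 + 2t^2 + 2 (mod t^4 + t^3 + 3t^2 + 3).
Reduced: 2t^3 + t^2 + 2t + 4.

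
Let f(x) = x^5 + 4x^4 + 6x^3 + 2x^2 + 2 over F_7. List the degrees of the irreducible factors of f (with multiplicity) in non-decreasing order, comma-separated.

1, 1, 3

Linear factors from roots: (x + 5), (x + 4).
Complete factorization: f(x) = (x + 4)·(x + 5)·(x^3 + 2x^2 + 3x + 5).
Factor degrees with multiplicity: 1 + 1 + 3 = 5.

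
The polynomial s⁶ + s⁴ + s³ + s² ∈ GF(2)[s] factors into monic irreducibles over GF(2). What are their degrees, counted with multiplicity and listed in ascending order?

1, 1, 1, 3

Write g(s) = s⁶ + s⁴ + s³ + s².
Roots in GF(2): g(0) = 0 → root; g(1) = 0 → root.
Linear factors from roots: (s), (s + 1).
Complete factorization: g(s) = (s + 1)·(s)^2·(s³ + s² + 1).
Factor degrees with multiplicity: 1 + 1 + 1 + 3 = 6.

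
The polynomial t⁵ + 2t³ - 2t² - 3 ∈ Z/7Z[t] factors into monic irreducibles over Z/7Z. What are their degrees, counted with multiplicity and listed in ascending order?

Write f(t) = t⁵ + 2t³ - 2t² - 3.
Complete factorization: f(t) = (t² - t - 1)·(t³ + t² - 3t + 3).
Factor degrees with multiplicity: 2 + 3 = 5.

2, 3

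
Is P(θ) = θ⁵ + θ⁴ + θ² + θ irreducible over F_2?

No

Check for roots in F_2: P(0) = 0 → root; P(1) = 0 → root.
P(0) = 0, so (θ) divides P(θ); P is reducible.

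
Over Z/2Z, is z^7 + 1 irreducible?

No

Write h(z) = z^7 + 1.
Check for roots in Z/2Z: h(0) = 1; h(1) = 0 → root.
h(1) = 0, so (z − 1) divides h(z); h is reducible.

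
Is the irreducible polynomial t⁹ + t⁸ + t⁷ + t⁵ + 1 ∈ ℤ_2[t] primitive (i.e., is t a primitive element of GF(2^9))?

Write f(t) = t⁹ + t⁸ + t⁷ + t⁵ + 1.
|GF(2^9)^×| = 2^9 − 1 = 511. Prime factorization: 511 = 7·73.
f is primitive ⇔ t has order 511 in GF(2)[t]/(f), i.e. t^(511/q) ≠ 1 for each prime q | 511.
t^(73) mod f = 1
t^(7) mod f = t⁷.
Since t^(73) = 1, the order of t divides 73 < 511; not primitive.

No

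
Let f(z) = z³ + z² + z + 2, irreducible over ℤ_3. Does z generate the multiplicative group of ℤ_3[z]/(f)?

|GF(3^3)^×| = 3^3 − 1 = 26. Prime factorization: 26 = 2·13.
f is primitive ⇔ z has order 26 in GF(3)[z]/(f), i.e. z^(26/q) ≠ 1 for each prime q | 26.
z^(13) mod f = 1
z^(2) mod f = z².
Since z^(13) = 1, the order of z divides 13 < 26; not primitive.

No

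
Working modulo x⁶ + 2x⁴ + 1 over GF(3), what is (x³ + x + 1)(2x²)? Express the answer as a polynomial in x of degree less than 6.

Multiply in GF(3)[x]: (x³ + x + 1)·(2x²) = 2x⁵ + 2x³ + 2x².
Reduced: 2x⁵ + 2x³ + 2x².

2x^5 + 2x^3 + 2x^2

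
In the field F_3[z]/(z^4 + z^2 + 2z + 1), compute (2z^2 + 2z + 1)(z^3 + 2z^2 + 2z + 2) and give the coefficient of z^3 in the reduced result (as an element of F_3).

1

Multiply in F_3[z]: (2z^2 + 2z + 1)·(z^3 + 2z^2 + 2z + 2) = 2z^5 + z^2 + 2.
Reduce using z^4 ≡ 2z^2 + z + 2 (mod z^4 + z^2 + 2z + 1).
Reduced: z^3 + z + 2.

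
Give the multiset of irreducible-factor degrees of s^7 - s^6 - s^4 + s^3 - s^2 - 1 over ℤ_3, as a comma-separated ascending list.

Write f(s) = s^7 - s^6 - s^4 + s^3 - s^2 - 1.
Roots in ℤ_3: f(0) = 2; f(1) = 1; f(2) = 0 → root.
Linear factors from roots: (s + 1).
Complete factorization: f(s) = (s + 1)·(s^2 - s - 1)·(s^2 + s - 1)^2.
Factor degrees with multiplicity: 1 + 2 + 2 + 2 = 7.

1, 2, 2, 2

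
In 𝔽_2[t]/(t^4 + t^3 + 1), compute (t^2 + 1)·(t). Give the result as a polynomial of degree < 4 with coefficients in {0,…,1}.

t^3 + t

Multiply in 𝔽_2[t]: (t^2 + 1)·(t) = t^3 + t.
Reduced: t^3 + t.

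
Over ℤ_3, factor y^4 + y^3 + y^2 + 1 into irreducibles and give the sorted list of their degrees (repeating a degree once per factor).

4

Write f(y) = y^4 + y^3 + y^2 + 1.
Roots in ℤ_3: f(0) = 1; f(1) = 1; f(2) = 2.
Complete factorization: f(y) = (y^4 + y^3 + y^2 + 1).
Factor degrees with multiplicity: 4 = 4.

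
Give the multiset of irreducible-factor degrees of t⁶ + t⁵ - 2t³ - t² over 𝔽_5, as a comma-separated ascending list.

Write h(t) = t⁶ + t⁵ - 2t³ - t².
Roots in 𝔽_5: h(0) = 0 → root; h(1) = 4; h(2) = 1; h(3) = 4; h(4) = 1.
Linear factors from roots: (t).
Complete factorization: h(t) = (t)^2·(t² - 2t - 2)^2.
Factor degrees with multiplicity: 1 + 1 + 2 + 2 = 6.

1, 1, 2, 2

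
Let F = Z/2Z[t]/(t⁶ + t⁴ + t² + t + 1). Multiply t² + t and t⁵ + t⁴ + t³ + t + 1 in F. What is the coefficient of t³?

Multiply in Z/2Z[t]: (t² + t)·(t⁵ + t⁴ + t³ + t + 1) = t⁷ + t⁴ + t³ + t.
Reduce using t⁶ ≡ t⁴ + t² + t + 1 (mod t⁶ + t⁴ + t² + t + 1).
Reduced: t⁵ + t⁴ + t².

0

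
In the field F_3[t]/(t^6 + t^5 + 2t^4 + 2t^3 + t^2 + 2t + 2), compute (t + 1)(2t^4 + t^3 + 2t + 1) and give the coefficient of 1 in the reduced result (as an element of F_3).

1

Multiply in F_3[t]: (t + 1)·(2t^4 + t^3 + 2t + 1) = 2t^5 + t^3 + 2t^2 + 1.
Reduced: 2t^5 + t^3 + 2t^2 + 1.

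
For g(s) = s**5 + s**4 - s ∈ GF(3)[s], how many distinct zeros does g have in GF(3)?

Evaluate at each of the 3 elements of GF(3):
g(0) = 0 → root; g(1) = 1; g(2) = 1.
Roots: {0}.

1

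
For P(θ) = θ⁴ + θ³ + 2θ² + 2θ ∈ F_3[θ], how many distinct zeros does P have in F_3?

Evaluate at each of the 3 elements of F_3:
P(0) = 0 → root; P(1) = 0 → root; P(2) = 0 → root.
Roots: {0, 1, 2}.

3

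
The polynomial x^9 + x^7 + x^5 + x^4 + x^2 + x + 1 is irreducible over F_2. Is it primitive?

Yes

Write f(x) = x^9 + x^7 + x^5 + x^4 + x^2 + x + 1.
|GF(2^9)^×| = 2^9 − 1 = 511. Prime factorization: 511 = 7·73.
f is primitive ⇔ x has order 511 in GF(2)[x]/(f), i.e. x^(511/q) ≠ 1 for each prime q | 511.
x^(73) mod f = x^8 + x^6 + x^4 + x^2 + x.
x^(7) mod f = x^7.
None equal 1, so x has full order 511; f is primitive.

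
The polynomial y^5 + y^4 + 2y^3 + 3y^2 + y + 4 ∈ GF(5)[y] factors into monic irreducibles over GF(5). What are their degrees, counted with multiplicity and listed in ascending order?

5

Write h(y) = y^5 + y^4 + 2y^3 + 3y^2 + y + 4.
Roots in GF(5): h(0) = 4; h(1) = 2; h(2) = 2; h(3) = 2; h(4) = 4.
Complete factorization: h(y) = (y^5 + y^4 + 2y^3 + 3y^2 + y + 4).
Factor degrees with multiplicity: 5 = 5.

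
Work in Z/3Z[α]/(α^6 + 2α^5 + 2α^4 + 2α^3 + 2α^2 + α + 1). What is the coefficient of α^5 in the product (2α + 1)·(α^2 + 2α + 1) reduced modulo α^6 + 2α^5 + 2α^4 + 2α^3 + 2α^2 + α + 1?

Multiply in Z/3Z[α]: (2α + 1)·(α^2 + 2α + 1) = 2α^3 + 2α^2 + α + 1.
Reduced: 2α^3 + 2α^2 + α + 1.

0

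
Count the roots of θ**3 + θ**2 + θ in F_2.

1

Write P(θ) = θ**3 + θ**2 + θ.
Evaluate at each of the 2 elements of F_2:
P(0) = 0 → root; P(1) = 1.
Roots: {0}.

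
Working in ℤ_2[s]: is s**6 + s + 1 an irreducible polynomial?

Write f(s) = s**6 + s + 1.
Check for roots in ℤ_2: f(0) = 1; f(1) = 1.
No roots, so no linear factors.
Monic irreducibles of degree 2 over GF(2): s**2 + s + 1.
None of them divide f (all give nonzero remainder).
Monic irreducibles of degree 3 over GF(2): s**3 + s + 1, s**3 + s**2 + 1.
None of them divide f (all give nonzero remainder).
No irreducible factor of degree ≤ 3 exists, so f is irreducible over GF(2).

Yes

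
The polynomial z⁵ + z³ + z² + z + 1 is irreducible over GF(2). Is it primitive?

Write f(z) = z⁵ + z³ + z² + z + 1.
|GF(2^5)^×| = 2^5 − 1 = 31. Prime factorization: 31 = 31.
f is primitive ⇔ z has order 31 in GF(2)[z]/(f), i.e. z^(31/q) ≠ 1 for each prime q | 31.
z^(1) mod f = z.
None equal 1, so z has full order 31; f is primitive.

Yes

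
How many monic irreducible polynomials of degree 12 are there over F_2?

335

x^(2^12) − x is the product of all monic irreducibles of degree dividing 12; Möbius inversion gives N = (1/12) Σ μ(12/d)·2^d.
Divisors of 12: 1, 2, 3, 4, 6, 12; μ(12/d) for each: 0, 1, 0, -1, -1, 1.
Σ = 2^2 − 2^4 − 2^6 + 2^12 = 4020.
N = 4020/12 = 335.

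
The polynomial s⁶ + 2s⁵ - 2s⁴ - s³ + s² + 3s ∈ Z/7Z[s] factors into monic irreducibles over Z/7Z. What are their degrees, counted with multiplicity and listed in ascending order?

1, 1, 2, 2

Write g(s) = s⁶ + 2s⁵ - 2s⁴ - s³ + s² + 3s.
Linear factors from roots: (s), (s - 2).
Complete factorization: g(s) = (s)·(s - 2)·(s² - 2s - 2)·(s² - s - 1).
Factor degrees with multiplicity: 1 + 1 + 2 + 2 = 6.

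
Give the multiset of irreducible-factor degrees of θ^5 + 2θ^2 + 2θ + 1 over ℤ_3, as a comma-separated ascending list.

Write h(θ) = θ^5 + 2θ^2 + 2θ + 1.
Roots in ℤ_3: h(0) = 1; h(1) = 0 → root; h(2) = 0 → root.
Linear factors from roots: (θ + 2), (θ + 1).
Complete factorization: h(θ) = (θ + 2)·(θ + 1)^2·(θ^2 + 2θ + 2).
Factor degrees with multiplicity: 1 + 1 + 1 + 2 = 5.

1, 1, 1, 2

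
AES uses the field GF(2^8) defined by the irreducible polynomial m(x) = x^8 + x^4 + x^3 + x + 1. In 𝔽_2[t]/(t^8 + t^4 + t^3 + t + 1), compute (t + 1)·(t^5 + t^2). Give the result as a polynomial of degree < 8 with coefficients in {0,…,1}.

t^6 + t^5 + t^3 + t^2

Multiply in 𝔽_2[t]: (t + 1)·(t^5 + t^2) = t^6 + t^5 + t^3 + t^2.
Reduced: t^6 + t^5 + t^3 + t^2.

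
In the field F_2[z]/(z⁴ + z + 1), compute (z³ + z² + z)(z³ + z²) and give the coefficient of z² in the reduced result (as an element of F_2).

Multiply in F_2[z]: (z³ + z² + z)·(z³ + z²) = z⁶ + z³.
Reduce using z⁴ ≡ z + 1 (mod z⁴ + z + 1).
Reduced: z².

1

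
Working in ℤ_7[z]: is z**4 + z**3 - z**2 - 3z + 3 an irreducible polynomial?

Write h(z) = z**4 + z**3 - z**2 - 3z + 3.
Check for roots in ℤ_7: h(0) = 3; h(1) = 1; h(2) = 3; h(3) = 2; h(4) = 1; h(5) = 6; h(6) = 5.
No roots, so no linear factors.
Degree-2 irreducible divisors: test the 21 monic irreducibles of degree 2 over GF(7).
None of them divide h (all give nonzero remainder).
No irreducible factor of degree ≤ 2 exists, so h is irreducible over GF(7).

Yes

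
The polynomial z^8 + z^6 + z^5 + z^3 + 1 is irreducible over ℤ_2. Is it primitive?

Yes

Write f(z) = z^8 + z^6 + z^5 + z^3 + 1.
|GF(2^8)^×| = 2^8 − 1 = 255. Prime factorization: 255 = 3·5·17.
f is primitive ⇔ z has order 255 in GF(2)[z]/(f), i.e. z^(255/q) ≠ 1 for each prime q | 255.
z^(85) mod f = z^6 + z^5 + z^4 + z^3 + z^2 + z + 1.
z^(51) mod f = z^6 + z^5 + z^4 + z^3.
z^(15) mod f = z^7 + z^5 + z^4 + z^2 + 1.
None equal 1, so z has full order 255; f is primitive.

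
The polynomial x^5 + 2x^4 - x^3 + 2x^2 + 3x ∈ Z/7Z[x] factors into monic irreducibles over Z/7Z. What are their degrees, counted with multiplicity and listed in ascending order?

1, 1, 1, 2

Write f(x) = x^5 + 2x^4 - x^3 + 2x^2 + 3x.
Linear factors from roots: (x), (x - 1), (x - 2).
Complete factorization: f(x) = (x)·(x - 2)·(x - 1)·(x^2 - 2x - 2).
Factor degrees with multiplicity: 1 + 1 + 1 + 2 = 5.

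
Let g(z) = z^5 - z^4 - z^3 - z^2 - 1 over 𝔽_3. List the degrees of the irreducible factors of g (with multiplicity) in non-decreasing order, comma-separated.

Roots in 𝔽_3: g(0) = 2; g(1) = 0 → root; g(2) = 0 → root.
Linear factors from roots: (z - 1), (z + 1).
Complete factorization: g(z) = (z + 1)·(z - 1)·(z^3 - z^2 + 1).
Factor degrees with multiplicity: 1 + 1 + 3 = 5.

1, 1, 3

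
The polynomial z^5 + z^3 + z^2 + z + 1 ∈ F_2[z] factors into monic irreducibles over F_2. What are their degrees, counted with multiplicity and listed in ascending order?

5

Write h(z) = z^5 + z^3 + z^2 + z + 1.
Roots in F_2: h(0) = 1; h(1) = 1.
Complete factorization: h(z) = (z^5 + z^3 + z^2 + z + 1).
Factor degrees with multiplicity: 5 = 5.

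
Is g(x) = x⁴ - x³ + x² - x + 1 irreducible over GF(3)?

Check for roots in GF(3): g(0) = 1; g(1) = 1; g(2) = 2.
No roots, so no linear factors.
Monic irreducibles of degree 2 over GF(3): x² + 1, x² + x - 1, x² - x - 1.
None of them divide g (all give nonzero remainder).
No irreducible factor of degree ≤ 2 exists, so g is irreducible over GF(3).

Yes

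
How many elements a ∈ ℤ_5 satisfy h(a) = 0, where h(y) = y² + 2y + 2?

Evaluate at each of the 5 elements of ℤ_5:
h(0) = 2; h(1) = 0 → root; h(2) = 0 → root; h(3) = 2; h(4) = 1.
Roots: {1, 2}.

2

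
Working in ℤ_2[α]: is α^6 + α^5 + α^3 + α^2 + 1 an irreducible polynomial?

Write g(α) = α^6 + α^5 + α^3 + α^2 + 1.
Check for roots in ℤ_2: g(0) = 1; g(1) = 1.
No roots, so no linear factors.
Monic irreducibles of degree 2 over GF(2): α^2 + α + 1.
None of them divide g (all give nonzero remainder).
Monic irreducibles of degree 3 over GF(2): α^3 + α + 1, α^3 + α^2 + 1.
None of them divide g (all give nonzero remainder).
No irreducible factor of degree ≤ 3 exists, so g is irreducible over GF(2).

Yes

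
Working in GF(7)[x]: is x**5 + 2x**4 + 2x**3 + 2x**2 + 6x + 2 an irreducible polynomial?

Write g(x) = x**5 + 2x**4 + 2x**3 + 2x**2 + 6x + 2.
Check for roots in GF(7): g(0) = 2; g(1) = 1; g(2) = 4; g(3) = 0 → root; g(4) = 0 → root; g(5) = 3; g(6) = 4.
g(3) = 0, so (x − 3) divides g(x); g is reducible.

No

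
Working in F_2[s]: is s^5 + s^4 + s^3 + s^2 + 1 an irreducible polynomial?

Yes

Write h(s) = s^5 + s^4 + s^3 + s^2 + 1.
Check for roots in F_2: h(0) = 1; h(1) = 1.
No roots, so no linear factors.
Monic irreducibles of degree 2 over GF(2): s^2 + s + 1.
None of them divide h (all give nonzero remainder).
No irreducible factor of degree ≤ 2 exists, so h is irreducible over GF(2).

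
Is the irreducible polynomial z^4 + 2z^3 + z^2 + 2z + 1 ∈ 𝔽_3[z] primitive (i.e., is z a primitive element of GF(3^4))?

No

Write f(z) = z^4 + 2z^3 + z^2 + 2z + 1.
|GF(3^4)^×| = 3^4 − 1 = 80. Prime factorization: 80 = 2^4·5.
f is primitive ⇔ z has order 80 in GF(3)[z]/(f), i.e. z^(80/q) ≠ 1 for each prime q | 80.
z^(40) mod f = 1
z^(16) mod f = 2z.
Since z^(40) = 1, the order of z divides 40 < 80; not primitive.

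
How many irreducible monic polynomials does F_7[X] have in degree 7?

117648

Gauss's count: N_{7}(7) = (1/7) Σ_{d|7} μ(7/d)·7^d.
Divisors of 7: 1, 7; μ(7/d) for each: -1, 1.
Σ = − 7^1 + 7^7 = 823536.
N = 823536/7 = 117648.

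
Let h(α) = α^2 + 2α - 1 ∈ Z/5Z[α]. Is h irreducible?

Yes

Check for roots in Z/5Z: h(0) = 4; h(1) = 2; h(2) = 2; h(3) = 4; h(4) = 3.
No roots. A degree-2 polynomial over a field with no linear factor is irreducible.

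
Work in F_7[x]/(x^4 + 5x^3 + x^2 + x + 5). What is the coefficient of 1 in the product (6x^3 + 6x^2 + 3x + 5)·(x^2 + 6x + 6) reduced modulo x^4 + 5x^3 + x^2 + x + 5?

Multiply in F_7[x]: (6x^3 + 6x^2 + 3x + 5)·(x^2 + 6x + 6) = 6x^5 + 5x^3 + 3x^2 + 6x + 2.
Reduce using x^4 ≡ 2x^3 + 6x^2 + 6x + 2 (mod x^4 + 5x^3 + x^2 + x + 5).
Reduced: 2x^3 + 6x^2 + 6x + 5.

5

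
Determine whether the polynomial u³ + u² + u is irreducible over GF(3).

No

Write P(u) = u³ + u² + u.
Check for roots in GF(3): P(0) = 0 → root; P(1) = 0 → root; P(2) = 2.
P(0) = 0, so (u) divides P(u); P is reducible.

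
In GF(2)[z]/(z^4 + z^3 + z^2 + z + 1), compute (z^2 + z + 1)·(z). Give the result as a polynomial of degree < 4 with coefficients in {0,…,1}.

z^3 + z^2 + z

Multiply in GF(2)[z]: (z^2 + z + 1)·(z) = z^3 + z^2 + z.
Reduced: z^3 + z^2 + z.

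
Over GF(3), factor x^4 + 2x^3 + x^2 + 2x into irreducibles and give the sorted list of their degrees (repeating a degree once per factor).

1, 1, 2

Write h(x) = x^4 + 2x^3 + x^2 + 2x.
Roots in GF(3): h(0) = 0 → root; h(1) = 0 → root; h(2) = 1.
Linear factors from roots: (x), (x + 2).
Complete factorization: h(x) = (x)·(x + 2)·(x^2 + 1).
Factor degrees with multiplicity: 1 + 1 + 2 = 4.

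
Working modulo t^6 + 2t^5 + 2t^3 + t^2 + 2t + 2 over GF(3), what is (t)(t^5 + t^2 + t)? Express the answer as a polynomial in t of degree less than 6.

t^5 + 2t^3 + t + 1

Multiply in GF(3)[t]: (t)·(t^5 + t^2 + t) = t^6 + t^3 + t^2.
Reduce using t^6 ≡ t^5 + t^3 + 2t^2 + t + 1 (mod t^6 + 2t^5 + 2t^3 + t^2 + 2t + 2).
Reduced: t^5 + 2t^3 + t + 1.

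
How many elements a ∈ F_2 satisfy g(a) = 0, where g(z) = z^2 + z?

2

Evaluate at each of the 2 elements of F_2:
g(0) = 0 → root; g(1) = 0 → root.
Roots: {0, 1}.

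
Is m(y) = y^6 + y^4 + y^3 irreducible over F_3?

Check for roots in F_3: m(0) = 0 → root; m(1) = 0 → root; m(2) = 1.
m(0) = 0, so (y) divides m(y); m is reducible.

No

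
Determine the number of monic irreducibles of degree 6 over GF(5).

The number of monic irreducibles of degree 6 over GF(5) is (1/6)·Σ_{d∣6} μ(6/d) 5^d.
Divisors of 6: 1, 2, 3, 6; μ(6/d) for each: 1, -1, -1, 1.
Σ = 5^1 − 5^2 − 5^3 + 5^6 = 15480.
N = 15480/6 = 2580.

2580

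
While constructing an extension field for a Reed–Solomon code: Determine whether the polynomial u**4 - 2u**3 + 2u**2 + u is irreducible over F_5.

No

Write P(u) = u**4 - 2u**3 + 2u**2 + u.
Check for roots in F_5: P(0) = 0 → root; P(1) = 2; P(2) = 0 → root; P(3) = 3; P(4) = 4.
P(0) = 0, so (u) divides P(u); P is reducible.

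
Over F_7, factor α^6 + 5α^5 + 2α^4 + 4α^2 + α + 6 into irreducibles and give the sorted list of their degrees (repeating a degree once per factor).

1, 1, 4

Write g(α) = α^6 + 5α^5 + 2α^4 + 4α^2 + α + 6.
Linear factors from roots: (α + 5), (α + 1).
Complete factorization: g(α) = (α + 1)·(α + 5)·(α^4 + 6α^3 + 3α^2 + α + 4).
Factor degrees with multiplicity: 1 + 1 + 4 = 6.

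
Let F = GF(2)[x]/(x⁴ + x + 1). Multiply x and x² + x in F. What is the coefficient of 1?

0

Multiply in GF(2)[x]: (x)·(x² + x) = x³ + x².
Reduced: x³ + x².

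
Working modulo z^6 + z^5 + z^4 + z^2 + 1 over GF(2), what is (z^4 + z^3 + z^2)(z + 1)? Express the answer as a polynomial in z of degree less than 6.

z^5 + z^2

Multiply in GF(2)[z]: (z^4 + z^3 + z^2)·(z + 1) = z^5 + z^2.
Reduced: z^5 + z^2.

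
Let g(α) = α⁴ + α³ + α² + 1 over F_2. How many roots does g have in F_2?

1

Evaluate at each of the 2 elements of F_2:
g(0) = 1; g(1) = 0 → root.
Roots: {1}.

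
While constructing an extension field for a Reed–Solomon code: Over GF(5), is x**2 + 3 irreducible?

Write h(x) = x**2 + 3.
Check for roots in GF(5): h(0) = 3; h(1) = 4; h(2) = 2; h(3) = 2; h(4) = 4.
No roots. A degree-2 polynomial over a field with no linear factor is irreducible.

Yes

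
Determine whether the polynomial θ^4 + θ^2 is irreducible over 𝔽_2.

No

Write P(θ) = θ^4 + θ^2.
Check for roots in 𝔽_2: P(0) = 0 → root; P(1) = 0 → root.
P(0) = 0, so (θ) divides P(θ); P is reducible.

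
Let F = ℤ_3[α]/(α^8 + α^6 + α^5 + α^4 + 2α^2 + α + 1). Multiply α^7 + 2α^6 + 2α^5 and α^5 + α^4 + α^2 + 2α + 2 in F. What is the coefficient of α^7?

Multiply in ℤ_3[α]: (α^7 + 2α^6 + 2α^5)·(α^5 + α^4 + α^2 + 2α + 2) = α^12 + α^10 + α^8 + 2α^7 + 2α^6 + α^5.
Reduce using α^8 ≡ 2α^6 + 2α^5 + 2α^4 + α^2 + 2α + 2 (mod α^8 + α^6 + α^5 + α^4 + 2α^2 + α + 1).
Reduced: α^6 + α^5 + 2α^4 + 2α^3 + α^2 + α.

0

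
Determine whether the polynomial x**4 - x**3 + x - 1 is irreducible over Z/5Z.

No

Write m(x) = x**4 - x**3 + x - 1.
Check for roots in Z/5Z: m(0) = 4; m(1) = 0 → root; m(2) = 4; m(3) = 1; m(4) = 0 → root.
m(1) = 0, so (x − 1) divides m(x); m is reducible.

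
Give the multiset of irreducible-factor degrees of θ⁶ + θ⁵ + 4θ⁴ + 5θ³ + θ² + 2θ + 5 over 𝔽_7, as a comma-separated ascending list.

Write g(θ) = θ⁶ + θ⁵ + 4θ⁴ + 5θ³ + θ² + 2θ + 5.
Complete factorization: g(θ) = (θ² + θ + 4)·(θ⁴ + 5θ + 3).
Factor degrees with multiplicity: 2 + 4 = 6.

2, 4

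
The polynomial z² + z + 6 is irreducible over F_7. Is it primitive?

Write f(z) = z² + z + 6.
|GF(7^2)^×| = 7^2 − 1 = 48. Prime factorization: 48 = 2^4·3.
f is primitive ⇔ z has order 48 in GF(7)[z]/(f), i.e. z^(48/q) ≠ 1 for each prime q | 48.
z^(24) mod f = 6.
z^(16) mod f = 1
Since z^(16) = 1, the order of z divides 16 < 48; not primitive.

No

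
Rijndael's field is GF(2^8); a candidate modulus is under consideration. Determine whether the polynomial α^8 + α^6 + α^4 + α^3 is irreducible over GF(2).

Write m(α) = α^8 + α^6 + α^4 + α^3.
Check for roots in GF(2): m(0) = 0 → root; m(1) = 0 → root.
m(0) = 0, so (α) divides m(α); m is reducible.

No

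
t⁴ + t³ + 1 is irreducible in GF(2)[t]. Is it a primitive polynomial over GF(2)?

Yes

Write f(t) = t⁴ + t³ + 1.
|GF(2^4)^×| = 2^4 − 1 = 15. Prime factorization: 15 = 3·5.
f is primitive ⇔ t has order 15 in GF(2)[t]/(f), i.e. t^(15/q) ≠ 1 for each prime q | 15.
t^(5) mod f = t³ + t + 1.
t^(3) mod f = t³.
None equal 1, so t has full order 15; f is primitive.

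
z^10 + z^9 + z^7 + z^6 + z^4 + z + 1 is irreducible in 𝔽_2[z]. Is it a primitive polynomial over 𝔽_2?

Write f(z) = z^10 + z^9 + z^7 + z^6 + z^4 + z + 1.
|GF(2^10)^×| = 2^10 − 1 = 1023. Prime factorization: 1023 = 3·11·31.
f is primitive ⇔ z has order 1023 in GF(2)[z]/(f), i.e. z^(1023/q) ≠ 1 for each prime q | 1023.
z^(341) mod f = z^8 + z^7 + z^5 + z + 1.
z^(93) mod f = z^6 + z^3 + z^2.
z^(33) mod f = z^9 + z^8 + z^5 + z^2.
None equal 1, so z has full order 1023; f is primitive.

Yes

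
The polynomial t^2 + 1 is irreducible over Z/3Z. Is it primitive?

No

Write f(t) = t^2 + 1.
|GF(3^2)^×| = 3^2 − 1 = 8. Prime factorization: 8 = 2^3.
f is primitive ⇔ t has order 8 in GF(3)[t]/(f), i.e. t^(8/q) ≠ 1 for each prime q | 8.
t^(4) mod f = 1
Since t^(4) = 1, the order of t divides 4 < 8; not primitive.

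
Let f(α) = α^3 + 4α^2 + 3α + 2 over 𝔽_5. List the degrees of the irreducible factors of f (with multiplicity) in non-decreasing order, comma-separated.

Roots in 𝔽_5: f(0) = 2; f(1) = 0 → root; f(2) = 2; f(3) = 4; f(4) = 2.
Linear factors from roots: (α + 4).
Complete factorization: f(α) = (α + 4)·(α^2 + 3).
Factor degrees with multiplicity: 1 + 2 = 3.

1, 2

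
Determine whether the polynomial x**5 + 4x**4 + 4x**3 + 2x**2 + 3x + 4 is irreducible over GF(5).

Write P(x) = x**5 + 4x**4 + 4x**3 + 2x**2 + 3x + 4.
Check for roots in GF(5): P(0) = 4; P(1) = 3; P(2) = 1; P(3) = 1; P(4) = 2.
No roots, so no linear factors.
Degree-2 irreducible divisors: test the 10 monic irreducibles of degree 2 over GF(5).
None of them divide P (all give nonzero remainder).
No irreducible factor of degree ≤ 2 exists, so P is irreducible over GF(5).

Yes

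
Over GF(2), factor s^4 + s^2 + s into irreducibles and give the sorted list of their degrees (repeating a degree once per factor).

1, 3

Write g(s) = s^4 + s^2 + s.
Roots in GF(2): g(0) = 0 → root; g(1) = 1.
Linear factors from roots: (s).
Complete factorization: g(s) = (s)·(s^3 + s + 1).
Factor degrees with multiplicity: 1 + 3 = 4.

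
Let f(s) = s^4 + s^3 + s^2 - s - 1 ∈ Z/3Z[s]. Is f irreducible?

Yes

Check for roots in Z/3Z: f(0) = 2; f(1) = 1; f(2) = 1.
No roots, so no linear factors.
Monic irreducibles of degree 2 over GF(3): s^2 + 1, s^2 + s - 1, s^2 - s - 1.
None of them divide f (all give nonzero remainder).
No irreducible factor of degree ≤ 2 exists, so f is irreducible over GF(3).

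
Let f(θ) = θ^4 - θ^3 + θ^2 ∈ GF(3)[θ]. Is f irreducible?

No

Check for roots in GF(3): f(0) = 0 → root; f(1) = 1; f(2) = 0 → root.
f(0) = 0, so (θ) divides f(θ); f is reducible.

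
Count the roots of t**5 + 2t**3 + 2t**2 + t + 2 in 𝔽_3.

Write g(t) = t**5 + 2t**3 + 2t**2 + t + 2.
Evaluate at each of the 3 elements of 𝔽_3:
g(0) = 2; g(1) = 2; g(2) = 0 → root.
Roots: {2}.

1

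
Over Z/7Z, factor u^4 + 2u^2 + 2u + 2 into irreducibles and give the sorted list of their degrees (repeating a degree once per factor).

1, 3

Write g(u) = u^4 + 2u^2 + 2u + 2.
Linear factors from roots: (u - 1).
Complete factorization: g(u) = (u - 1)·(u^3 + u^2 + 3u - 2).
Factor degrees with multiplicity: 1 + 3 = 4.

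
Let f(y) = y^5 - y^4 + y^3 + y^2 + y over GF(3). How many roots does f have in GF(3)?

3

Evaluate at each of the 3 elements of GF(3):
f(0) = 0 → root; f(1) = 0 → root; f(2) = 0 → root.
Roots: {0, 1, 2}.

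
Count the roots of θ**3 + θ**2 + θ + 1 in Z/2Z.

Write f(θ) = θ**3 + θ**2 + θ + 1.
Evaluate at each of the 2 elements of Z/2Z:
f(0) = 1; f(1) = 0 → root.
Roots: {1}.

1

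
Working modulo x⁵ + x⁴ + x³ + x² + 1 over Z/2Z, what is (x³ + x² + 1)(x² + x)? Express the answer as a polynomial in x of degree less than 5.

x^4 + x + 1

Multiply in Z/2Z[x]: (x³ + x² + 1)·(x² + x) = x⁵ + x³ + x² + x.
Reduce using x⁵ ≡ x⁴ + x³ + x² + 1 (mod x⁵ + x⁴ + x³ + x² + 1).
Reduced: x⁴ + x + 1.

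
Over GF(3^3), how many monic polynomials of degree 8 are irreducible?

By the necklace-counting formula, N_27(8) = (1/8) Σ_{d|8} μ(8/d)·27^d.
Divisors of 8: 1, 2, 4, 8; μ(8/d) for each: 0, 0, -1, 1.
Σ = − 27^4 + 27^8 = 282429005040.
N = 282429005040/8 = 35303625630.

35303625630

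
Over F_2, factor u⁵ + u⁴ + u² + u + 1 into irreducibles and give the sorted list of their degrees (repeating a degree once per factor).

Write h(u) = u⁵ + u⁴ + u² + u + 1.
Roots in F_2: h(0) = 1; h(1) = 1.
Complete factorization: h(u) = (u⁵ + u⁴ + u² + u + 1).
Factor degrees with multiplicity: 5 = 5.

5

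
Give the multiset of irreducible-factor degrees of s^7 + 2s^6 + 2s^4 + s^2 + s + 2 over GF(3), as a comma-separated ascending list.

1, 1, 2, 3

Write f(s) = s^7 + 2s^6 + 2s^4 + s^2 + s + 2.
Roots in GF(3): f(0) = 2; f(1) = 0 → root; f(2) = 2.
Linear factors from roots: (s + 2).
Complete factorization: f(s) = (s + 2)^2·(s^2 + s + 2)·(s^3 + 2s + 1).
Factor degrees with multiplicity: 1 + 1 + 2 + 3 = 7.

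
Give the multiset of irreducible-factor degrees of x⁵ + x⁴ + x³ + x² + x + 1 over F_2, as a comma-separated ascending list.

Write f(x) = x⁵ + x⁴ + x³ + x² + x + 1.
Roots in F_2: f(0) = 1; f(1) = 0 → root.
Linear factors from roots: (x + 1).
Complete factorization: f(x) = (x + 1)·(x² + x + 1)^2.
Factor degrees with multiplicity: 1 + 2 + 2 = 5.

1, 2, 2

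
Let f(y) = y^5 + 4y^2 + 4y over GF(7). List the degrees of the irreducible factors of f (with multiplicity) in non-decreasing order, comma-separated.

1, 1, 3

Linear factors from roots: (y), (y + 5).
Complete factorization: f(y) = (y)·(y + 5)·(y^3 + 2y^2 + 4y + 5).
Factor degrees with multiplicity: 1 + 1 + 3 = 5.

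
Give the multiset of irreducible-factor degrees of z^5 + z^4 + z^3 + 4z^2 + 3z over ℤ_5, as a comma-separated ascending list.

Write g(z) = z^5 + z^4 + z^3 + 4z^2 + 3z.
Roots in ℤ_5: g(0) = 0 → root; g(1) = 0 → root; g(2) = 3; g(3) = 1; g(4) = 0 → root.
Linear factors from roots: (z), (z + 4), (z + 1).
Complete factorization: g(z) = (z)·(z + 1)·(z + 4)·(z^2 + z + 2).
Factor degrees with multiplicity: 1 + 1 + 1 + 2 = 5.

1, 1, 1, 2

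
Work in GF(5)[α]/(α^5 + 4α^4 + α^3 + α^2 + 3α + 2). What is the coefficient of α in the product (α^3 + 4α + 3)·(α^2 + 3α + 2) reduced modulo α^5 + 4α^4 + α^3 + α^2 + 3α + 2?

Multiply in GF(5)[α]: (α^3 + 4α + 3)·(α^2 + 3α + 2) = α^5 + 3α^4 + α^3 + 2α + 1.
Reduce using α^5 ≡ α^4 + 4α^3 + 4α^2 + 2α + 3 (mod α^5 + 4α^4 + α^3 + α^2 + 3α + 2).
Reduced: 4α^4 + 4α^2 + 4α + 4.

4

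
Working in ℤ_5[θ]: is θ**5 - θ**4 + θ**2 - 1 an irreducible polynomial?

No

Write h(θ) = θ**5 - θ**4 + θ**2 - 1.
Check for roots in ℤ_5: h(0) = 4; h(1) = 0 → root; h(2) = 4; h(3) = 0 → root; h(4) = 3.
h(1) = 0, so (θ − 1) divides h(θ); h is reducible.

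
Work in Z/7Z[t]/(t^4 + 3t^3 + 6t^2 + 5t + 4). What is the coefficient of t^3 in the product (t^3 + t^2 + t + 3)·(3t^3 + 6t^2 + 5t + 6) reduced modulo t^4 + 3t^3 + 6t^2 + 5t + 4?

2

Multiply in Z/7Z[t]: (t^3 + t^2 + t + 3)·(3t^3 + 6t^2 + 5t + 6) = 3t^6 + 2t^5 + 5t^3 + t^2 + 4.
Reduce using t^4 ≡ 4t^3 + t^2 + 2t + 3 (mod t^4 + 3t^3 + 6t^2 + 5t + 4).
Reduced: 2t^3 + 6t^2 + 6t + 6.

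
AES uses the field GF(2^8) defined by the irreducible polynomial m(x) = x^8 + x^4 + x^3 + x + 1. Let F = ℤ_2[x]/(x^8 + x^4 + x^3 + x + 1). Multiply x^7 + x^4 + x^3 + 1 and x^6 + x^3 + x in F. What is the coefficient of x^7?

1

Multiply in ℤ_2[x]: (x^7 + x^4 + x^3 + 1)·(x^6 + x^3 + x) = x^13 + x^9 + x^8 + x^7 + x^5 + x^4 + x^3 + x.
Reduce using x^8 ≡ x^4 + x^3 + x + 1 (mod x^8 + x^4 + x^3 + x + 1).
Reduced: x^7 + x^6 + x^4 + x^3 + x.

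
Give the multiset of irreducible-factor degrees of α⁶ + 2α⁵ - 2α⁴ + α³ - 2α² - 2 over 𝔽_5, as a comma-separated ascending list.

Write f(α) = α⁶ + 2α⁵ - 2α⁴ + α³ - 2α² - 2.
Roots in 𝔽_5: f(0) = 3; f(1) = 3; f(2) = 4; f(3) = 0 → root; f(4) = 2.
Linear factors from roots: (α + 2).
Complete factorization: f(α) = (α + 2)·(α² + 2α - 2)·(α³ - 2α² - α - 2).
Factor degrees with multiplicity: 1 + 2 + 3 = 6.

1, 2, 3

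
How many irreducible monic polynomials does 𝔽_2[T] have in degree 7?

Gauss's count: N_{2}(7) = (1/7) Σ_{d|7} μ(7/d)·2^d.
Divisors of 7: 1, 7; μ(7/d) for each: -1, 1.
Σ = − 2^1 + 2^7 = 126.
N = 126/7 = 18.

18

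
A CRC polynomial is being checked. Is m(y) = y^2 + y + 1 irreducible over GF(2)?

Yes

Check for roots in GF(2): m(0) = 1; m(1) = 1.
No roots. A degree-2 polynomial over a field with no linear factor is irreducible.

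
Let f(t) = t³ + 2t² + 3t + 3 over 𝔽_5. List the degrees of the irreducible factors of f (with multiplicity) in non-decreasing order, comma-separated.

1, 2

Roots in 𝔽_5: f(0) = 3; f(1) = 4; f(2) = 0 → root; f(3) = 2; f(4) = 1.
Linear factors from roots: (t + 3).
Complete factorization: f(t) = (t + 3)·(t² + 4t + 1).
Factor degrees with multiplicity: 1 + 2 = 3.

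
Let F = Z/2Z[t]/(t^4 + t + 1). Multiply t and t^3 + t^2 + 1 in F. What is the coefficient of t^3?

1

Multiply in Z/2Z[t]: (t)·(t^3 + t^2 + 1) = t^4 + t^3 + t.
Reduce using t^4 ≡ t + 1 (mod t^4 + t + 1).
Reduced: t^3 + 1.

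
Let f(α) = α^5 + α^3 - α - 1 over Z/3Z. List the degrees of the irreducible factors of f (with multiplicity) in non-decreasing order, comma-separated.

Roots in Z/3Z: f(0) = 2; f(1) = 0 → root; f(2) = 1.
Linear factors from roots: (α - 1).
Complete factorization: f(α) = (α - 1)·(α^2 - α - 1)^2.
Factor degrees with multiplicity: 1 + 2 + 2 = 5.

1, 2, 2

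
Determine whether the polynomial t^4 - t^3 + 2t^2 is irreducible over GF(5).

No

Write f(t) = t^4 - t^3 + 2t^2.
Check for roots in GF(5): f(0) = 0 → root; f(1) = 2; f(2) = 1; f(3) = 2; f(4) = 4.
f(0) = 0, so (t) divides f(t); f is reducible.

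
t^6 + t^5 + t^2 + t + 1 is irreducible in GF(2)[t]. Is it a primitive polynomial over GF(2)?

Yes

Write f(t) = t^6 + t^5 + t^2 + t + 1.
|GF(2^6)^×| = 2^6 − 1 = 63. Prime factorization: 63 = 3^2·7.
f is primitive ⇔ t has order 63 in GF(2)[t]/(f), i.e. t^(63/q) ≠ 1 for each prime q | 63.
t^(21) mod f = t^5 + t^3 + t^2.
t^(9) mod f = t^3 + t^2 + 1.
None equal 1, so t has full order 63; f is primitive.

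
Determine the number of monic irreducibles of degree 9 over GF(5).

217000

x^(5^9) − x is the product of all monic irreducibles of degree dividing 9; Möbius inversion gives N = (1/9) Σ μ(9/d)·5^d.
Divisors of 9: 1, 3, 9; μ(9/d) for each: 0, -1, 1.
Σ = − 5^3 + 5^9 = 1953000.
N = 1953000/9 = 217000.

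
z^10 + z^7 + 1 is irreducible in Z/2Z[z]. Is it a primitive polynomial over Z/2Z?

Yes

Write f(z) = z^10 + z^7 + 1.
|GF(2^10)^×| = 2^10 − 1 = 1023. Prime factorization: 1023 = 3·11·31.
f is primitive ⇔ z has order 1023 in GF(2)[z]/(f), i.e. z^(1023/q) ≠ 1 for each prime q | 1023.
z^(341) mod f = z^8 + z^7 + z^3 + z^2 + z + 1.
z^(93) mod f = z^7 + z^3 + z^2 + z.
z^(33) mod f = z^9 + z^5 + z^3 + z^2 + z + 1.
None equal 1, so z has full order 1023; f is primitive.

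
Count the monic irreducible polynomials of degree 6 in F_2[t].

9

The number of monic irreducibles of degree 6 over GF(2) is (1/6)·Σ_{d∣6} μ(6/d) 2^d.
Divisors of 6: 1, 2, 3, 6; μ(6/d) for each: 1, -1, -1, 1.
Σ = 2^1 − 2^2 − 2^3 + 2^6 = 54.
N = 54/6 = 9.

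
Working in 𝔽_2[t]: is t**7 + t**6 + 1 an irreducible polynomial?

Yes

Write g(t) = t**7 + t**6 + 1.
Check for roots in 𝔽_2: g(0) = 1; g(1) = 1.
No roots, so no linear factors.
Monic irreducibles of degree 2 over GF(2): t**2 + t + 1.
None of them divide g (all give nonzero remainder).
Monic irreducibles of degree 3 over GF(2): t**3 + t + 1, t**3 + t**2 + 1.
None of them divide g (all give nonzero remainder).
No irreducible factor of degree ≤ 3 exists, so g is irreducible over GF(2).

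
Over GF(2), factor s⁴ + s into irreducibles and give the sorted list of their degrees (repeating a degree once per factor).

Write f(s) = s⁴ + s.
Roots in GF(2): f(0) = 0 → root; f(1) = 0 → root.
Linear factors from roots: (s), (s + 1).
Complete factorization: f(s) = (s)·(s + 1)·(s² + s + 1).
Factor degrees with multiplicity: 1 + 1 + 2 = 4.

1, 1, 2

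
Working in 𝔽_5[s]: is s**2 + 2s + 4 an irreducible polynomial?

Write P(s) = s**2 + 2s + 4.
Check for roots in 𝔽_5: P(0) = 4; P(1) = 2; P(2) = 2; P(3) = 4; P(4) = 3.
No roots. A degree-2 polynomial over a field with no linear factor is irreducible.

Yes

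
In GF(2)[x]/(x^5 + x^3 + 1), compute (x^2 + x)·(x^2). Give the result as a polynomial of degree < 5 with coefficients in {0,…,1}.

x^4 + x^3

Multiply in GF(2)[x]: (x^2 + x)·(x^2) = x^4 + x^3.
Reduced: x^4 + x^3.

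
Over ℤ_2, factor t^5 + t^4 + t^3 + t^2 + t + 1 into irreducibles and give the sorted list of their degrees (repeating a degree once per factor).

1, 2, 2

Write g(t) = t^5 + t^4 + t^3 + t^2 + t + 1.
Roots in ℤ_2: g(0) = 1; g(1) = 0 → root.
Linear factors from roots: (t + 1).
Complete factorization: g(t) = (t + 1)·(t^2 + t + 1)^2.
Factor degrees with multiplicity: 1 + 2 + 2 = 5.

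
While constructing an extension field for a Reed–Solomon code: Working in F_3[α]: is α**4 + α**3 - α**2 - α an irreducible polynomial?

No

Write m(α) = α**4 + α**3 - α**2 - α.
Check for roots in F_3: m(0) = 0 → root; m(1) = 0 → root; m(2) = 0 → root.
m(0) = 0, so (α) divides m(α); m is reducible.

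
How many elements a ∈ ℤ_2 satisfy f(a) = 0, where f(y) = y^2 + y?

2

Evaluate at each of the 2 elements of ℤ_2:
f(0) = 0 → root; f(1) = 0 → root.
Roots: {0, 1}.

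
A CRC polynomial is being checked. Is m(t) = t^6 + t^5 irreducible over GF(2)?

Check for roots in GF(2): m(0) = 0 → root; m(1) = 0 → root.
m(0) = 0, so (t) divides m(t); m is reducible.

No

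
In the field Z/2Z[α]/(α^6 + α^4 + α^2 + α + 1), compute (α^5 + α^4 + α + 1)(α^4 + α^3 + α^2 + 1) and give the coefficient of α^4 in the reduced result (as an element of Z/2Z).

Multiply in Z/2Z[α]: (α^5 + α^4 + α + 1)·(α^4 + α^3 + α^2 + 1) = α^9 + α^6 + α^4 + α^2 + α + 1.
Reduce using α^6 ≡ α^4 + α^2 + α + 1 (mod α^6 + α^4 + α^2 + α + 1).
Reduced: α^4 + α^2 + α.

1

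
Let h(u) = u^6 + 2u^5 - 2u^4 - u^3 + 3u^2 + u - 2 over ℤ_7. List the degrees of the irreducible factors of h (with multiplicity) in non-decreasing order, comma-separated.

Complete factorization: h(u) = (u^2 - u - 1)·(u^4 + 3u^3 + 2u^2 - 3u + 2).
Factor degrees with multiplicity: 2 + 4 = 6.

2, 4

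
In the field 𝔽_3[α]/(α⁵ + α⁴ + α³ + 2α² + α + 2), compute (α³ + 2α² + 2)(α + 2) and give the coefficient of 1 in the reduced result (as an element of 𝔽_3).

1

Multiply in 𝔽_3[α]: (α³ + 2α² + 2)·(α + 2) = α⁴ + α³ + α² + 2α + 1.
Reduced: α⁴ + α³ + α² + 2α + 1.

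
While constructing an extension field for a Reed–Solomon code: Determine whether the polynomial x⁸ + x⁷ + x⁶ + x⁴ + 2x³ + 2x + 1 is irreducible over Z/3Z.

Write m(x) = x⁸ + x⁷ + x⁶ + x⁴ + 2x³ + 2x + 1.
Check for roots in Z/3Z: m(0) = 1; m(1) = 0 → root; m(2) = 2.
m(1) = 0, so (x − 1) divides m(x); m is reducible.

No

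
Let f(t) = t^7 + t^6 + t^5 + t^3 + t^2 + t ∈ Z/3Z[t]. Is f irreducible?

Check for roots in Z/3Z: f(0) = 0 → root; f(1) = 0 → root; f(2) = 1.
f(0) = 0, so (t) divides f(t); f is reducible.

No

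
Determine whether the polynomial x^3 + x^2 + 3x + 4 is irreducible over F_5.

Yes

Write m(x) = x^3 + x^2 + 3x + 4.
Check for roots in F_5: m(0) = 4; m(1) = 4; m(2) = 2; m(3) = 4; m(4) = 1.
No roots. A degree-3 polynomial over a field with no linear factor is irreducible.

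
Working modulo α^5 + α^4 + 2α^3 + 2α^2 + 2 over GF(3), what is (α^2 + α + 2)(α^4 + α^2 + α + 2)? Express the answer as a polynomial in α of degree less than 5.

Multiply in GF(3)[α]: (α^2 + α + 2)·(α^4 + α^2 + α + 2) = α^6 + α^5 + 2α^3 + 2α^2 + α + 1.
Reduce using α^5 ≡ 2α^4 + α^3 + α^2 + 1 (mod α^5 + α^4 + 2α^3 + 2α^2 + 2).
Reduced: α^4 + 2α^2 + 2α + 1.

α^4 + 2α^2 + 2α + 1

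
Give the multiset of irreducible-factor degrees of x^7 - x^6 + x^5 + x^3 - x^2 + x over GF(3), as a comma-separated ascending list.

Write g(x) = x^7 - x^6 + x^5 + x^3 - x^2 + x.
Roots in GF(3): g(0) = 0 → root; g(1) = 2; g(2) = 0 → root.
Linear factors from roots: (x), (x + 1).
Complete factorization: g(x) = (x)·(x + 1)^2·(x^2 + x - 1)·(x^2 - x - 1).
Factor degrees with multiplicity: 1 + 1 + 1 + 2 + 2 = 7.

1, 1, 1, 2, 2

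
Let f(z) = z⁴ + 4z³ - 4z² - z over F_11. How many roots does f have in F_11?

Evaluate at each of the 11 elements of F_11:
f(0) = 0 → root; f(1) = 0 → root; f(2) = 8; f(3) = 7; f(4) = 4; f(5) = 8; f(6) = 8; f(7) = 6; f(8) = 6; f(9) = 3; f(10) = 5.
Roots: {0, 1}.

2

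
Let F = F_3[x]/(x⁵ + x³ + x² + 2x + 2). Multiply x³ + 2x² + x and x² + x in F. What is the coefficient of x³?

Multiply in F_3[x]: (x³ + 2x² + x)·(x² + x) = x⁵ + x².
Reduce using x⁵ ≡ 2x³ + 2x² + x + 1 (mod x⁵ + x³ + x² + 2x + 2).
Reduced: 2x³ + x + 1.

2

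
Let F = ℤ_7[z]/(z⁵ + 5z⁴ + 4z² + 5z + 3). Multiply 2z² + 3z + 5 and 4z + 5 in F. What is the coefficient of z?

Multiply in ℤ_7[z]: (2z² + 3z + 5)·(4z + 5) = z³ + z² + 4.
Reduced: z³ + z² + 4.

0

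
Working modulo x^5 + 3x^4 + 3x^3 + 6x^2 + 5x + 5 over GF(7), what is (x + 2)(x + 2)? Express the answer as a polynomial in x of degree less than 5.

x^2 + 4x + 4

Multiply in GF(7)[x]: (x + 2)·(x + 2) = x^2 + 4x + 4.
Reduced: x^2 + 4x + 4.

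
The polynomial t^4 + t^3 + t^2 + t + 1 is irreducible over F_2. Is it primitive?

No

Write f(t) = t^4 + t^3 + t^2 + t + 1.
|GF(2^4)^×| = 2^4 − 1 = 15. Prime factorization: 15 = 3·5.
f is primitive ⇔ t has order 15 in GF(2)[t]/(f), i.e. t^(15/q) ≠ 1 for each prime q | 15.
t^(5) mod f = 1
t^(3) mod f = t^3.
Since t^(5) = 1, the order of t divides 5 < 15; not primitive.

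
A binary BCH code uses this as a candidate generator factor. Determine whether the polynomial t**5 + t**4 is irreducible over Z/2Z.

No

Write g(t) = t**5 + t**4.
Check for roots in Z/2Z: g(0) = 0 → root; g(1) = 0 → root.
g(0) = 0, so (t) divides g(t); g is reducible.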